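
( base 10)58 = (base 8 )72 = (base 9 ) 64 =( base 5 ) 213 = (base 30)1s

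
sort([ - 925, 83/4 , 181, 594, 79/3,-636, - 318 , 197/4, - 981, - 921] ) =[ - 981, - 925, - 921, - 636,-318,83/4, 79/3, 197/4 , 181, 594]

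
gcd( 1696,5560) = 8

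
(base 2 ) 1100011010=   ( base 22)1E2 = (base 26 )14E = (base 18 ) 282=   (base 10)794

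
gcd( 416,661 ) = 1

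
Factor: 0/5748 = 0 = 0^1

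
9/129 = 3/43=   0.07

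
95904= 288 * 333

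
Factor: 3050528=2^5*13^1*7333^1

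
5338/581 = 5338/581 = 9.19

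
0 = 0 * 779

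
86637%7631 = 2696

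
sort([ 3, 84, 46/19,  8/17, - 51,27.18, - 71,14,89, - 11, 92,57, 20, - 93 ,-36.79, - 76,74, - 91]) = [-93, - 91, - 76,-71,-51,  -  36.79 , - 11, 8/17,46/19,3, 14, 20, 27.18, 57, 74, 84,89,92]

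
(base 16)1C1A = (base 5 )212234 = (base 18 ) 143c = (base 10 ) 7194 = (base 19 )10HC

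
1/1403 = 1/1403 = 0.00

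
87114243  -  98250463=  - 11136220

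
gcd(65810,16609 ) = 1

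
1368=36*38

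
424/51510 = 212/25755 = 0.01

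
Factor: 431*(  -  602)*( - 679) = 176174698 = 2^1*7^2*43^1*97^1*431^1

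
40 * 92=3680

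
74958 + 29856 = 104814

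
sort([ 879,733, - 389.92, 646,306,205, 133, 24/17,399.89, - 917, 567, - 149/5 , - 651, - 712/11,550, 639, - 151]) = [ - 917,- 651, - 389.92, - 151, - 712/11, - 149/5,24/17 , 133,205, 306, 399.89,550,567,639, 646,733, 879]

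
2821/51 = 2821/51= 55.31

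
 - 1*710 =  - 710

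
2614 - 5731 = -3117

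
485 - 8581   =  - 8096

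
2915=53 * 55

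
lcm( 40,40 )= 40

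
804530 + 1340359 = 2144889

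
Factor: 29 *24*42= 2^4*3^2*7^1*29^1 = 29232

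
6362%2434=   1494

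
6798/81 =2266/27 = 83.93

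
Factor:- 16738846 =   -  2^1*17^1*492319^1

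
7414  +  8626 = 16040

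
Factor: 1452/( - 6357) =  -2^2*11^2*13^( - 1) * 163^( - 1 ) = - 484/2119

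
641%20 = 1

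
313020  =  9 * 34780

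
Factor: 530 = 2^1*5^1*53^1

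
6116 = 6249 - 133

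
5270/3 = 1756+2/3 = 1756.67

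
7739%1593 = 1367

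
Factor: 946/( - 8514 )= - 3^( - 2 )=- 1/9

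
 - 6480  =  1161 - 7641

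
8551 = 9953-1402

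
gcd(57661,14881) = 23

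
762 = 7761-6999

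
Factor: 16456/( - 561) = - 88/3 = - 2^3*3^( - 1)*11^1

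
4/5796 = 1/1449=0.00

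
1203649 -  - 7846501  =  9050150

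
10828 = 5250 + 5578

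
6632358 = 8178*811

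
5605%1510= 1075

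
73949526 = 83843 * 882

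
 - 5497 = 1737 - 7234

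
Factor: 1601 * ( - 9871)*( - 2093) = 33076664803 = 7^1*13^1*23^1*1601^1*9871^1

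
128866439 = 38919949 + 89946490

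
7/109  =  7/109 = 0.06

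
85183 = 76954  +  8229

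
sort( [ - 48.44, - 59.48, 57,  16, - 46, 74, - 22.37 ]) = [  -  59.48, - 48.44, - 46, - 22.37, 16, 57, 74] 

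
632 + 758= 1390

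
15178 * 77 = 1168706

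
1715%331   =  60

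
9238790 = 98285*94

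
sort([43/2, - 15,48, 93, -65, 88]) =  [ - 65, - 15, 43/2,  48, 88, 93 ] 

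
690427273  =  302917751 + 387509522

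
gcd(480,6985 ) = 5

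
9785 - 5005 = 4780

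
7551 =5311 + 2240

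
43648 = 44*992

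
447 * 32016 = 14311152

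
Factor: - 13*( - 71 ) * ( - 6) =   -  5538 =- 2^1*3^1*13^1*  71^1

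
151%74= 3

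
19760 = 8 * 2470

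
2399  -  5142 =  - 2743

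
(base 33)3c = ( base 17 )69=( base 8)157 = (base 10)111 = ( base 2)1101111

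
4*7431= 29724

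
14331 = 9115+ 5216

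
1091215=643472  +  447743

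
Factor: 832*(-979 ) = -814528 = - 2^6*11^1*13^1*89^1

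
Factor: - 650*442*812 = -233287600 = - 2^4*5^2*7^1*13^2*17^1*29^1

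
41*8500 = 348500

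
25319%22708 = 2611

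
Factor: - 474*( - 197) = 2^1*3^1 * 79^1  *  197^1 = 93378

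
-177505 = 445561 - 623066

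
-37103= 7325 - 44428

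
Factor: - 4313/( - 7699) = 19^1 * 227^1*7699^( - 1)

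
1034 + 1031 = 2065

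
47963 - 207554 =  - 159591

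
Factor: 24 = 2^3*3^1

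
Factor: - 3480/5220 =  - 2/3 = -2^1*3^( - 1 )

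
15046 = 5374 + 9672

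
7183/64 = 112 + 15/64 = 112.23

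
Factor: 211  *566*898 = 2^2*211^1*283^1*449^1 = 107244548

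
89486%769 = 282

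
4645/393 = 4645/393 = 11.82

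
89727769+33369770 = 123097539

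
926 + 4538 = 5464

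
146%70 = 6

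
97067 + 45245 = 142312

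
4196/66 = 63 + 19/33 = 63.58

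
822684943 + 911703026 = 1734387969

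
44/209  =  4/19 = 0.21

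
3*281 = 843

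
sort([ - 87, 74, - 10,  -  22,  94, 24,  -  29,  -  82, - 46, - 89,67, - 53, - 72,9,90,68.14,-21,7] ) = [ - 89 , - 87, - 82, - 72, - 53,-46, - 29, - 22, - 21, - 10, 7, 9,24 , 67, 68.14, 74, 90,  94]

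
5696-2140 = 3556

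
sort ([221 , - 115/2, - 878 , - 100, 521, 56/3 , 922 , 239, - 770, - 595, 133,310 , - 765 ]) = [ - 878, - 770, - 765,- 595, - 100, - 115/2,56/3,133, 221 , 239,310, 521 , 922]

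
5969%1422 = 281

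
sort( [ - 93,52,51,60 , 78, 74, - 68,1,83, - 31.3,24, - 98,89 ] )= [ - 98, - 93, - 68, - 31.3, 1, 24,51,52,  60 , 74,78, 83,89] 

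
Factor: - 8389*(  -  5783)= 48513587 = 5783^1*8389^1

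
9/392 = 9/392 = 0.02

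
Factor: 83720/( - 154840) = -299/553 =- 7^( - 1)*13^1*23^1 * 79^( - 1)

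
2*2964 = 5928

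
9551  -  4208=5343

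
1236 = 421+815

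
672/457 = 1 + 215/457 =1.47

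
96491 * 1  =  96491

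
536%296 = 240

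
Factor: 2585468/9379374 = 2^1*3^( - 1)*797^1 * 811^1*1563229^( - 1 ) = 1292734/4689687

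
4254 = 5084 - 830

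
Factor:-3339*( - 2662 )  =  8888418 = 2^1 *3^2*7^1*11^3*53^1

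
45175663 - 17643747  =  27531916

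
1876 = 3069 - 1193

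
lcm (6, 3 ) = 6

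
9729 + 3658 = 13387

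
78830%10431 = 5813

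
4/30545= 4/30545 = 0.00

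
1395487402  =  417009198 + 978478204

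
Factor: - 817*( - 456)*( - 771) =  - 2^3 *3^2*19^2*43^1 *257^1 = - 287237592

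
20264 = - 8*( - 2533)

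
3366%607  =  331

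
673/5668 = 673/5668 = 0.12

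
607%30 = 7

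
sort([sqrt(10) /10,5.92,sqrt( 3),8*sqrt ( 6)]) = [sqrt(10) /10, sqrt(3 ),  5.92,8*sqrt (6 )]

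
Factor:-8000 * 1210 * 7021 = -67963280000 =-2^7 * 5^4*7^1 * 11^2*17^1*59^1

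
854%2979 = 854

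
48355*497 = 24032435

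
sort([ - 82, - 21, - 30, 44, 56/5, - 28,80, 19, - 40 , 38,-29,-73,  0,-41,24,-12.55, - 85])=[ -85, - 82, - 73,-41,-40 , - 30, - 29, - 28, - 21, - 12.55,0,56/5, 19,24,38, 44,80 ]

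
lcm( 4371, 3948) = 122388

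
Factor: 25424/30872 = 14/17 = 2^1*7^1*17^(  -  1) 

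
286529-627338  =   - 340809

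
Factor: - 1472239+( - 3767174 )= - 5239413 = - 3^2*582157^1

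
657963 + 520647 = 1178610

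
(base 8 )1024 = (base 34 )FM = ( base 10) 532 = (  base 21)147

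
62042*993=61607706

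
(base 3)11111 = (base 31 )3s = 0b1111001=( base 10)121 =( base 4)1321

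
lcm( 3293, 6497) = 240389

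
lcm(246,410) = 1230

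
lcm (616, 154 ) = 616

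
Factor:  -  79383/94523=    - 3^1*11^ ( - 1 )*13^ (-1)*47^1*563^1*661^( - 1 ) 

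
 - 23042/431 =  - 23042/431 = - 53.46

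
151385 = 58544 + 92841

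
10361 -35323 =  - 24962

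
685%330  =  25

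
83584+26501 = 110085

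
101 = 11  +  90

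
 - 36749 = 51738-88487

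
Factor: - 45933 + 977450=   931517 = 931517^1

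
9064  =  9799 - 735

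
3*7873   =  23619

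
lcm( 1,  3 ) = 3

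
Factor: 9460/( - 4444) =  - 215/101 = - 5^1*43^1*101^( - 1)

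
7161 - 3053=4108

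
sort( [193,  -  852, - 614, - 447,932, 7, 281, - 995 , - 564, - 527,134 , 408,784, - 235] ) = [ - 995,- 852, - 614,-564, - 527, - 447, - 235,7, 134, 193, 281, 408, 784 , 932 ] 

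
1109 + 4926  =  6035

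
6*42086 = 252516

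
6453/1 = 6453=6453.00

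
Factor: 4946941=199^1 * 24859^1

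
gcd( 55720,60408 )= 8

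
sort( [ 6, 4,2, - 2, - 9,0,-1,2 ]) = [ - 9, - 2, - 1,0, 2, 2,4,6] 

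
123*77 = 9471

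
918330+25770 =944100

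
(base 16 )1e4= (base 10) 484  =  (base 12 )344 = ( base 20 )144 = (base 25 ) j9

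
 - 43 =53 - 96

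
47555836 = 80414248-32858412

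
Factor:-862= - 2^1*431^1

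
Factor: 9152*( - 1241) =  - 11357632 = -2^6*11^1 * 13^1*17^1*73^1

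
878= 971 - 93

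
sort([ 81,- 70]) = [ - 70,  81]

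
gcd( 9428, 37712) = 9428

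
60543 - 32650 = 27893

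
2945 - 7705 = - 4760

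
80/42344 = 10/5293 = 0.00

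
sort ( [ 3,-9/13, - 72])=[ - 72, - 9/13, 3]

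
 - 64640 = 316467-381107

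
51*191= 9741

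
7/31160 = 7/31160 = 0.00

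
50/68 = 25/34 = 0.74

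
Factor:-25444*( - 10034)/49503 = 8803624/1707 = 2^3*3^(  -  1 )*173^1*569^ (-1 )*6361^1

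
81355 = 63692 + 17663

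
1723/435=3 + 418/435  =  3.96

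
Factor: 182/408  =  2^(  -  2)*3^( - 1) *7^1*13^1*17^(-1) = 91/204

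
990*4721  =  4673790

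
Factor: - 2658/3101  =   - 2^1 * 3^1 * 7^( - 1) = - 6/7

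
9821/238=41  +  9/34 = 41.26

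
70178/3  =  70178/3 = 23392.67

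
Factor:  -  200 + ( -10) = -2^1*3^1*5^1*7^1 = - 210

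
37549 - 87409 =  - 49860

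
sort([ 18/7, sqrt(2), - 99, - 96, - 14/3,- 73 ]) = [ - 99,  -  96,-73,-14/3, sqrt(2 ), 18/7]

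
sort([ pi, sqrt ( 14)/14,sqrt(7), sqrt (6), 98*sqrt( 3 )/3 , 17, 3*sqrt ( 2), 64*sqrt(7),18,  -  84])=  [- 84,sqrt ( 14)/14, sqrt(6), sqrt( 7 ),pi,3*sqrt( 2),17,18, 98*sqrt(3 )/3, 64  *  sqrt (7 ) ]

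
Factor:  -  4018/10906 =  - 7/19 = - 7^1* 19^ ( - 1) 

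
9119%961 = 470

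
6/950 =3/475 = 0.01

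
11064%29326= 11064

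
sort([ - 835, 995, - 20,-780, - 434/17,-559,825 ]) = [ - 835, - 780, - 559, - 434/17, - 20, 825, 995 ] 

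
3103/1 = 3103= 3103.00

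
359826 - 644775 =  - 284949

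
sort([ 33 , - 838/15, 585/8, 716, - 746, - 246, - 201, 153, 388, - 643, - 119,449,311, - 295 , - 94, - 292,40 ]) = [ -746, - 643, - 295, - 292, - 246, - 201,-119,-94, - 838/15, 33,40,585/8 , 153,311, 388, 449, 716] 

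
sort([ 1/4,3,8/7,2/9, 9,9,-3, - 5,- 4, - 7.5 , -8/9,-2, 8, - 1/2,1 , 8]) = [ - 7.5, - 5, - 4,  -  3, - 2, - 8/9,- 1/2,2/9,1/4,1,  8/7, 3,8, 8,9,  9]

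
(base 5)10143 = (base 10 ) 673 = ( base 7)1651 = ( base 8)1241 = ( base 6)3041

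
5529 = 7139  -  1610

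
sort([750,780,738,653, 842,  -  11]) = [ - 11,653,738, 750,780, 842]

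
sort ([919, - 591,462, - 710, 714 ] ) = [ - 710, - 591,462, 714  ,  919 ]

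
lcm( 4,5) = 20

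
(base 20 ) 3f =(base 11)69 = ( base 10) 75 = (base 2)1001011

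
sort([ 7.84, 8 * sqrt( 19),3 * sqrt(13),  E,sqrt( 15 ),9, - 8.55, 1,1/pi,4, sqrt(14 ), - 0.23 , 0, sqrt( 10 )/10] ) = [ - 8.55 , - 0.23, 0,sqrt(10) /10,1/pi,1,E,sqrt(14 ),  sqrt(15),4,7.84,9,  3*sqrt ( 13),8*sqrt( 19) ]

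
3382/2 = 1691 = 1691.00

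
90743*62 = 5626066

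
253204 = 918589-665385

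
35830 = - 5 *( - 7166) 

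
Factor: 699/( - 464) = -2^ ( - 4) * 3^1*29^( - 1) * 233^1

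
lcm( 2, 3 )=6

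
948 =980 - 32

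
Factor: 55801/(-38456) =-2^( - 3)*11^( - 1)*19^( - 1 )*23^( - 1) *41^1*1361^1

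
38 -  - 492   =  530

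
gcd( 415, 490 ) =5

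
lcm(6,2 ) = 6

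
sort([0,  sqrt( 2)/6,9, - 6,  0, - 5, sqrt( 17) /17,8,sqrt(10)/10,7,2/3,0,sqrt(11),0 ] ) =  [ - 6, - 5 , 0,0,0 , 0,sqrt( 2)/6, sqrt(17)/17,sqrt(10)/10,2/3 , sqrt(11) , 7, 8,9]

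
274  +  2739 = 3013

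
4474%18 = 10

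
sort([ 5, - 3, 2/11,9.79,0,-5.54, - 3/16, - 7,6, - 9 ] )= [ - 9, - 7, - 5.54, - 3,  -  3/16, 0,2/11,5 , 6, 9.79 ] 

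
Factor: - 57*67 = -3819 = -3^1*19^1*67^1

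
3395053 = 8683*391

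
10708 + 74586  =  85294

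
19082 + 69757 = 88839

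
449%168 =113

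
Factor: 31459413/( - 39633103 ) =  - 3^1*17^(  -  1 )*61^( - 1 ) * 149^1*38219^( - 1 )*70379^1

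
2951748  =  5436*543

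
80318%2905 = 1883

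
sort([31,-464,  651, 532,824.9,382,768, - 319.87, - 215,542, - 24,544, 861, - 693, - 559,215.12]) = [ -693 ,  -  559, - 464, - 319.87, - 215, - 24, 31, 215.12,382,532,542,544,651,768,824.9, 861]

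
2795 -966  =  1829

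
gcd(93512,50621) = 1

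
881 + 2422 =3303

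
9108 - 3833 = 5275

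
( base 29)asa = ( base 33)8FP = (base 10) 9232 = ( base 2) 10010000010000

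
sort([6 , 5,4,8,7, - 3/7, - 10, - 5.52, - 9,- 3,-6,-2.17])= [  -  10, - 9, - 6, - 5.52,  -  3,-2.17, - 3/7,4, 5,6,  7,8]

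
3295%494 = 331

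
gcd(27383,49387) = 1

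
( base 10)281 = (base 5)2111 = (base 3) 101102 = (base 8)431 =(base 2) 100011001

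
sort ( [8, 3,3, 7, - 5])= [ - 5 , 3,3,7,8 ]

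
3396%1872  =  1524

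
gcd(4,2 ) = 2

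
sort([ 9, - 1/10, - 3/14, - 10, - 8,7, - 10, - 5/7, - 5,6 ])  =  [ - 10, - 10, - 8,-5, - 5/7, - 3/14, - 1/10,6,  7,9 ]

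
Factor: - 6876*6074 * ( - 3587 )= 2^3 * 3^2*17^1*191^1*211^1 *3037^1 = 149810423688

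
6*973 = 5838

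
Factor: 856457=7^1*29^1*4219^1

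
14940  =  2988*5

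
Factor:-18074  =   - 2^1*7^1*1291^1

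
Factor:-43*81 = - 3483= - 3^4*43^1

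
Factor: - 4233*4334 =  - 2^1*3^1*11^1*17^1*83^1*197^1 =-  18345822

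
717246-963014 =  - 245768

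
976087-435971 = 540116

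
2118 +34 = 2152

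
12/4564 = 3/1141=0.00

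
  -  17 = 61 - 78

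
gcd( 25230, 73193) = 1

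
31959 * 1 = 31959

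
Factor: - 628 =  - 2^2*157^1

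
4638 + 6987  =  11625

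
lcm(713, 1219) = 37789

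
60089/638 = 60089/638= 94.18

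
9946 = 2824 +7122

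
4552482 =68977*66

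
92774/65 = 1427 + 19/65 = 1427.29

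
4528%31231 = 4528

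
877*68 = 59636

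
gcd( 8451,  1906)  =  1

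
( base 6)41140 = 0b1010101010100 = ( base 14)1DC0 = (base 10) 5460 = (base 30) 620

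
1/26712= 1/26712 = 0.00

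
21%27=21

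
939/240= 313/80= 3.91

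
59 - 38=21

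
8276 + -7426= 850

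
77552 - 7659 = 69893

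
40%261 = 40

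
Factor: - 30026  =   - 2^1*15013^1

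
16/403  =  16/403 =0.04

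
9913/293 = 33 + 244/293=33.83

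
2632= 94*28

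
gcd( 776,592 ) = 8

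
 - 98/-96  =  49/48= 1.02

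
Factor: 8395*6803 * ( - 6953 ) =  - 5^1 * 17^1*23^1*73^1* 409^1*6803^1 = -397094069305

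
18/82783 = 18/82783 = 0.00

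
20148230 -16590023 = 3558207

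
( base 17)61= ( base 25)43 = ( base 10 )103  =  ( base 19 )58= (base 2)1100111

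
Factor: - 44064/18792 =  - 2^2*17^1 *29^( - 1 ) = -68/29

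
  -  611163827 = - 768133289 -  -156969462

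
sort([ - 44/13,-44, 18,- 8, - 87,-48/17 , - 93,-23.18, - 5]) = [ -93 , - 87,-44, - 23.18,-8,-5,  -  44/13, - 48/17, 18]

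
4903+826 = 5729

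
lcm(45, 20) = 180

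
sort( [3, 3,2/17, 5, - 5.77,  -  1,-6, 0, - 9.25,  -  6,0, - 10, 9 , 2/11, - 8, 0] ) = [ - 10,-9.25, - 8, - 6, - 6, - 5.77, - 1 , 0, 0, 0,2/17, 2/11,3,3,  5,9 ] 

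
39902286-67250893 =-27348607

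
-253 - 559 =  - 812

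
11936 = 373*32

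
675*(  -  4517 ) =  -  3048975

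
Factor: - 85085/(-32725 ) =5^( - 1)*13^1  =  13/5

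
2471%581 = 147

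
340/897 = 340/897= 0.38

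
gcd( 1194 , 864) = 6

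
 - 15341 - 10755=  - 26096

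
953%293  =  74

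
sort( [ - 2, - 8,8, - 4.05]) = [ -8, - 4.05, - 2, 8]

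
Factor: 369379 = 19^1*19441^1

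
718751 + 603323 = 1322074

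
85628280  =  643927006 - 558298726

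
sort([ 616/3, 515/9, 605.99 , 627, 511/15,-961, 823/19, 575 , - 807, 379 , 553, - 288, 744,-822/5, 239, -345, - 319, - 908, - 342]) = [ - 961, - 908, - 807, - 345,- 342, - 319, - 288, - 822/5, 511/15,823/19, 515/9, 616/3, 239,  379 , 553, 575, 605.99 , 627,  744] 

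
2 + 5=7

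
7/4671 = 7/4671 = 0.00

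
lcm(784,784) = 784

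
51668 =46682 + 4986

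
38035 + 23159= 61194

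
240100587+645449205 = 885549792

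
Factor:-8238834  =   - 2^1*3^4*50857^1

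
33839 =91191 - 57352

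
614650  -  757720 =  - 143070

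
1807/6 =301 + 1/6 = 301.17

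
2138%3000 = 2138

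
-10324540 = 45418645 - 55743185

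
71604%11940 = 11904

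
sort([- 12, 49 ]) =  [ - 12 , 49 ] 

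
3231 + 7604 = 10835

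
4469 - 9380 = -4911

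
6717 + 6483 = 13200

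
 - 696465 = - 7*99495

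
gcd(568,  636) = 4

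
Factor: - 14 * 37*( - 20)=10360 = 2^3*5^1*7^1 * 37^1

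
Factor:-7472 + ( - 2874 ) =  - 10346=- 2^1*7^1*739^1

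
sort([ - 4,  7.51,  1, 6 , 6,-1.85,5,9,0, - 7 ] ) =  [ -7,-4, - 1.85, 0, 1,  5,6,6,7.51,9 ]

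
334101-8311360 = -7977259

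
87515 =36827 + 50688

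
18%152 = 18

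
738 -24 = 714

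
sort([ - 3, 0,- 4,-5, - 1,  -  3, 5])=[ - 5, - 4,-3,- 3,-1, 0, 5 ]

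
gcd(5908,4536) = 28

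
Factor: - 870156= - 2^2*3^3 * 7^1 * 1151^1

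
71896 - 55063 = 16833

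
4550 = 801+3749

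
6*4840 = 29040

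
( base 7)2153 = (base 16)305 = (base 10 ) 773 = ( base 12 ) 545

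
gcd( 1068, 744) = 12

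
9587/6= 1597 + 5/6 = 1597.83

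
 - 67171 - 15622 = - 82793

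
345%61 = 40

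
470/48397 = 470/48397 = 0.01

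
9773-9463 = 310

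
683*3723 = 2542809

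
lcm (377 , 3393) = 3393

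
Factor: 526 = 2^1* 263^1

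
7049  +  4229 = 11278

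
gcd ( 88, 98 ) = 2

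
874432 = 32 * 27326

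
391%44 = 39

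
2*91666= 183332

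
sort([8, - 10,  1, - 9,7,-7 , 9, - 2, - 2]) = [ - 10, - 9, - 7, - 2, - 2, 1, 7, 8,9]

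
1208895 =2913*415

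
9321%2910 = 591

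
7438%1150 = 538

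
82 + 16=98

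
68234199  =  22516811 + 45717388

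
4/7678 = 2/3839 = 0.00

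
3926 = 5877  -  1951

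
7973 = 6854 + 1119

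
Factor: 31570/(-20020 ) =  - 2^ (  -  1)*13^(  -  1)*41^1 = - 41/26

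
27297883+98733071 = 126030954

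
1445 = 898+547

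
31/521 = 31/521 =0.06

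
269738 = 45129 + 224609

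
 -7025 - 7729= - 14754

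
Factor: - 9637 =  - 23^1*419^1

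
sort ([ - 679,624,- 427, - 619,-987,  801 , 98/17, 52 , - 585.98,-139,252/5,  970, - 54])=[ - 987,-679,- 619, - 585.98, - 427,-139, - 54,98/17, 252/5, 52, 624, 801, 970 ] 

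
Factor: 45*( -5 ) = -3^2*5^2=- 225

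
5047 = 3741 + 1306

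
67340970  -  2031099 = 65309871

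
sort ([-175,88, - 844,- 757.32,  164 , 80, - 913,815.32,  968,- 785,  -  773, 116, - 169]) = [  -  913, - 844, - 785,  -  773,  -  757.32 , - 175 , - 169, 80, 88,116, 164, 815.32, 968 ] 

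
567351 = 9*63039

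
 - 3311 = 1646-4957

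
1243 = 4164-2921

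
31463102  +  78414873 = 109877975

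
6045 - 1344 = 4701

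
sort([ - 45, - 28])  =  [-45, - 28 ] 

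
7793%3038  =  1717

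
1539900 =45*34220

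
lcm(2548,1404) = 68796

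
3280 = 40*82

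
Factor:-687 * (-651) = 447237=3^2*7^1  *31^1*229^1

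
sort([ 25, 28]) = [ 25,  28]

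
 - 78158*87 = - 6799746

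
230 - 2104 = - 1874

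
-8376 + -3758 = -12134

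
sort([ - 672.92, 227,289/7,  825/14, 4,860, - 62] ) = [ - 672.92, - 62,4,289/7, 825/14,227,860 ] 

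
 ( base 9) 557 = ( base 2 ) 111001001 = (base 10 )457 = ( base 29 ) fm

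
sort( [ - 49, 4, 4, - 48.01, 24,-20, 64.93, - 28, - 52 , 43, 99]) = [  -  52,  -  49, - 48.01, - 28, - 20, 4,  4,24, 43, 64.93, 99]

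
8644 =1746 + 6898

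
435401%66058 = 39053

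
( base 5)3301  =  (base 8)703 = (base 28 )G3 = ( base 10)451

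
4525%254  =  207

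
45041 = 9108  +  35933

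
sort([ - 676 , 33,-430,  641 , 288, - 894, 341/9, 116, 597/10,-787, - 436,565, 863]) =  [ - 894 , - 787, - 676, - 436,-430,33, 341/9,597/10,116, 288,565, 641,  863 ] 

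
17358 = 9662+7696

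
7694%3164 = 1366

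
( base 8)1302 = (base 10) 706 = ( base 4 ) 23002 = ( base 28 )P6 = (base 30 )NG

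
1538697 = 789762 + 748935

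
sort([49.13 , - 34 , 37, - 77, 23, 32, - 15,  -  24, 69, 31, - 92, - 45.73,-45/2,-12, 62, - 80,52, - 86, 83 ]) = [ - 92,- 86, - 80 , - 77, - 45.73, - 34, - 24,  -  45/2 , - 15, - 12, 23, 31, 32, 37, 49.13, 52,62, 69,83 ] 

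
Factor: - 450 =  - 2^1 * 3^2 * 5^2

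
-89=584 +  - 673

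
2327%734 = 125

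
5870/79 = 74 +24/79=74.30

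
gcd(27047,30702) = 731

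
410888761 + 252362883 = 663251644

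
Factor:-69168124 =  - 2^2*17292031^1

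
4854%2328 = 198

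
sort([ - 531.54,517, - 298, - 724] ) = [ - 724,-531.54,-298,  517 ]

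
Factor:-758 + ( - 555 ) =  - 1313 = -  13^1*101^1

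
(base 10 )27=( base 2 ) 11011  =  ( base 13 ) 21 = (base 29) R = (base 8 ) 33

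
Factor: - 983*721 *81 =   -  57408183=- 3^4*7^1*103^1*983^1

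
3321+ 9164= 12485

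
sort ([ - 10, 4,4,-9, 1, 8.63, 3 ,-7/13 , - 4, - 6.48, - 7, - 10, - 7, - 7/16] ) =[ - 10,  -  10, - 9, - 7,-7,  -  6.48, - 4,  -  7/13, - 7/16, 1, 3,4,  4, 8.63] 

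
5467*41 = 224147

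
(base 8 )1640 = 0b1110100000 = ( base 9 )1241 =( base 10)928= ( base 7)2464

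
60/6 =10 = 10.00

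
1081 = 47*23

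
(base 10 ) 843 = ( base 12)5A3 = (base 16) 34b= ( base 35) o3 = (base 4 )31023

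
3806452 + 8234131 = 12040583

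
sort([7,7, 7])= [7,7,7]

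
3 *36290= 108870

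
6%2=0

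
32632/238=137 + 13/119 = 137.11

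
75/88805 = 15/17761 = 0.00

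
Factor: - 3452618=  - 2^1*13^1*37^2*97^1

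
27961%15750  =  12211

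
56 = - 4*( - 14 )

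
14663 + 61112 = 75775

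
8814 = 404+8410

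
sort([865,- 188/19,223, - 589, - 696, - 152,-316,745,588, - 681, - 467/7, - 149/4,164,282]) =[  -  696,-681,  -  589,-316,- 152, - 467/7, - 149/4, - 188/19,164,223 , 282,588,745,865 ]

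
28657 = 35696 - 7039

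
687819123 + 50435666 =738254789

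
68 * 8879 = 603772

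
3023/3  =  1007 + 2/3 = 1007.67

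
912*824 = 751488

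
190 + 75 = 265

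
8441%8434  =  7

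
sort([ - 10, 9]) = [ - 10, 9] 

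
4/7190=2/3595 = 0.00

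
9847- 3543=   6304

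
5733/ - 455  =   - 13 + 2/5 = - 12.60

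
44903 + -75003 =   -  30100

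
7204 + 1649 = 8853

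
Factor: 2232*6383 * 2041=29077833096 = 2^3*3^2 * 13^2*31^1  *157^1*491^1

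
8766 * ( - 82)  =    -  718812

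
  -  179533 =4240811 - 4420344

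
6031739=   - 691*( - 8729)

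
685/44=685/44 = 15.57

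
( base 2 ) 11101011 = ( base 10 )235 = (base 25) 9A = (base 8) 353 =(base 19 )c7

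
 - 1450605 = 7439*( - 195 )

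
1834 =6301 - 4467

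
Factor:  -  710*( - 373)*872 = 2^4 * 5^1*71^1*109^1*373^1 = 230931760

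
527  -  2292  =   - 1765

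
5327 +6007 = 11334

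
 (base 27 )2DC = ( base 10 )1821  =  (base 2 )11100011101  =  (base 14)941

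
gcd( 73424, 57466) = 2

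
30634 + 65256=95890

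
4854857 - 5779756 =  - 924899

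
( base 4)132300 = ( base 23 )3gd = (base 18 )616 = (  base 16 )7B0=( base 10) 1968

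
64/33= 1+31/33 =1.94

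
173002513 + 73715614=246718127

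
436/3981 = 436/3981 = 0.11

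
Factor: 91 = 7^1 * 13^1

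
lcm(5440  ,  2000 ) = 136000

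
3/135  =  1/45 = 0.02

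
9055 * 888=8040840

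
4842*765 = 3704130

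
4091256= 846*4836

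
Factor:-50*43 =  - 2150 =- 2^1*5^2*43^1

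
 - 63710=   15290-79000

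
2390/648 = 1195/324=3.69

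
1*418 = 418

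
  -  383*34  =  -13022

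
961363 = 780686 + 180677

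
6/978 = 1/163 = 0.01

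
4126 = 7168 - 3042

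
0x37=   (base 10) 55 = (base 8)67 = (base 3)2001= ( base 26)23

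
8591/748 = 11+ 33/68 =11.49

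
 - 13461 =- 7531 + -5930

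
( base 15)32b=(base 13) 431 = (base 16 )2cc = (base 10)716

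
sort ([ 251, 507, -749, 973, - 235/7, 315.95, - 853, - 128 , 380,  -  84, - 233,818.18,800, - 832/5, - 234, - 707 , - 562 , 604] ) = [  -  853 , - 749 ,  -  707, - 562, - 234,-233,-832/5, - 128, - 84 , - 235/7 , 251,315.95,380 , 507,604,800,818.18 , 973] 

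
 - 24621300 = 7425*( - 3316) 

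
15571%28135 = 15571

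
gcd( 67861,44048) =1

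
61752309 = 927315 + 60824994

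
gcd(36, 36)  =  36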